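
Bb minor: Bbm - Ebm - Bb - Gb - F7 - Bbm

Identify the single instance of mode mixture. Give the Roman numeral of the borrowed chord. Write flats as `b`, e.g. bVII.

I

Bb minor has the diatonic set Bbm, Cdim, Db, Ebm, F, Gb, Ab (with V from harmonic minor). Of the given chords, Bbm, Ebm, Gb and F7 are diatonic. Bb (Bb–D–F) is not: scale degree 1 in Bb minor carries Bbm (i). In Bb major the chord on that degree is Bb, so here it functions as I, borrowed from the parallel major.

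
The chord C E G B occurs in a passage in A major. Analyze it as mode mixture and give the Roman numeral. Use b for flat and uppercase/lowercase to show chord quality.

In A major scale degree 3 is C#; C is its lowered form, from A minor. Diatonically A major has C#m (iii) on that degree; C–E–G–B is instead the major-seventh chord native to A minor, so it takes the label bIIImaj7.

bIIImaj7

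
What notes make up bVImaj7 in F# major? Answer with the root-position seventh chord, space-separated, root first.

The root of bVImaj7 is the lowered 6th degree: D# becomes D. Building the major-seventh chord from the parallel minor on D: D–F#–A–C#.

D F# A C#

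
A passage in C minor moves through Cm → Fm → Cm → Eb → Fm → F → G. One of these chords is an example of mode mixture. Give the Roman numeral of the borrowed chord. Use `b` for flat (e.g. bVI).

IV

The diatonic triads in C minor (with V from harmonic minor) are Cm, Ddim, Eb, Fm, G, Ab, Bb. Of the given chords, Cm, Fm, Eb and G are diatonic. F (F–A–C) is not: scale degree 4 in C minor carries Fm (iv). In C major the chord on that degree is F, so here it functions as IV, borrowed from the parallel major.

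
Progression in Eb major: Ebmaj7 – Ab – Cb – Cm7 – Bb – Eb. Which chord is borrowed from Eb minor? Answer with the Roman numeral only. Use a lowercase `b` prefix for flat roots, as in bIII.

In Eb major the diatonic chords are Eb, Fm, Gm, Ab, Bb, Cm, Ddim. Ebmaj7, Ab, Cm7, Bb and Eb all belong to that set. Cb (Cb–Eb–Gb) doesn't fit — on degree 6 Eb major would have Cm (vi). Cb is the degree-6 chord of Eb minor, so it is the borrowed bVI.

bVI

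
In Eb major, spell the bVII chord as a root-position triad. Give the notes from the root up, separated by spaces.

Db F Ab

bVII is built on the lowered scale degree 7. In Eb major degree 7 is D; lowered it becomes Db. Stacking thirds in Eb minor on Db gives Db–F–Ab.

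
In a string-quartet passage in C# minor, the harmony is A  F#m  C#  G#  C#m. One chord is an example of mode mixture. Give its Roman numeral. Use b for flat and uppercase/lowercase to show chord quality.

I

The diatonic triads in C# minor (with V from harmonic minor) are C#m, D#dim, E, F#m, G#, A, B. A, F#m, G# and C#m are all diatonic. But C# (C#–E#–G#) is foreign: the diatonic i on degree 1 is C#m, whereas C# comes from C# major. It is labeled I.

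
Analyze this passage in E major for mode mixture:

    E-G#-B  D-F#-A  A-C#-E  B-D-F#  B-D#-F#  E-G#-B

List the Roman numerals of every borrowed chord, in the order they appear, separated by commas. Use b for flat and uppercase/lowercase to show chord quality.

bVII, v

The diatonic triads in E major are E, F#m, G#m, A, B, C#m, D#dim. Of the given chords, E–G#–B = E, A–C#–E = A and B–D#–F# = B are diatonic. D–F#–A doesn't fit — on degree 7 E major would have D#dim (vii°). D is the degree-7 chord of E minor, so it is the borrowed bVII. But B–D–F# is foreign: the diatonic V on degree 5 is B, whereas Bm comes from E minor. It is labeled v.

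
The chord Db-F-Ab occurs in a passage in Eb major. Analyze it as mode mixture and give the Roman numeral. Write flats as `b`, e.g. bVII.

bVII

The root Db is the lowered 7th scale degree — diatonically Eb major has D there. The diatonic chord on degree 7 would be Ddim (vii°), but Db–F–Ab is the major chord from Eb minor. As a borrowed chord it is labeled bVII.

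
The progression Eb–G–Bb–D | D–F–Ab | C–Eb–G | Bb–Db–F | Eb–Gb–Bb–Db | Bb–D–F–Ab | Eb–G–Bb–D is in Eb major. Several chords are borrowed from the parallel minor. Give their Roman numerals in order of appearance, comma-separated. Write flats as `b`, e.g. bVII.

v, i7

The diatonic triads in Eb major are Eb, Fm, Gm, Ab, Bb, Cm, Ddim. Of the given chords, Eb–G–Bb–D = Ebmaj7, D–F–Ab = Ddim, C–Eb–G = Cm and Bb–D–F–Ab = Bb7 are diatonic. But Bb–Db–F is foreign: the diatonic V on degree 5 is Bb, whereas Bbm comes from Eb minor. It is labeled v. Eb–Gb–Bb–Db is not: scale degree 1 in Eb major carries Eb (I). In Eb minor the chord on that degree is Ebm7, so here it functions as i7, borrowed from the parallel minor.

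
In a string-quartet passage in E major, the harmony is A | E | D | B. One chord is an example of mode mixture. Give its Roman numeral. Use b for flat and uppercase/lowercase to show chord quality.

bVII

E major has the diatonic set E, F#m, G#m, A, B, C#m, D#dim. A, E and B all belong to that set. But D (D–F#–A) is foreign: the diatonic vii° on degree 7 is D#dim, whereas D comes from E minor. It is labeled bVII.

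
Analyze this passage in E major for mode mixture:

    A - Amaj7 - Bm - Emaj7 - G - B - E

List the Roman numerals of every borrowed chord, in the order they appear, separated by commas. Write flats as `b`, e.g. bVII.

In E major the diatonic chords are E, F#m, G#m, A, B, C#m, D#dim. A, Amaj7, Emaj7, B and E all belong to that set. Bm (B–D–F#) doesn't fit — on degree 5 E major would have B (V). Bm is the degree-5 chord of E minor, so it is the borrowed v. G (G–B–D) doesn't fit — on degree 3 E major would have G#m (iii). G is the degree-3 chord of E minor, so it is the borrowed bIII.

v, bIII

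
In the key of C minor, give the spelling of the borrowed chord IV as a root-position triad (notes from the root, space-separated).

IV is built on scale degree 4, which is F in both C minor and its parallel. In C major the chord on F is F–A–C.

F A C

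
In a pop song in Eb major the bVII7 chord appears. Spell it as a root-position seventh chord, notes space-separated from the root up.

The root of bVII7 is the lowered 7th degree: D becomes Db. In Eb minor the chord on Db is Db–F–Ab–Cb.

Db F Ab Cb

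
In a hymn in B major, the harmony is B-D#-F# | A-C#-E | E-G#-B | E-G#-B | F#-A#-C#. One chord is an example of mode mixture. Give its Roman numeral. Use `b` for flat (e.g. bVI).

bVII

In B major the diatonic chords are B, C#m, D#m, E, F#, G#m, A#dim. Of the given chords, B–D#–F# = B, E–G#–B = E and F#–A#–C# = F# are diatonic. But A–C#–E is foreign: the diatonic vii° on degree 7 is A#dim, whereas A comes from B minor. It is labeled bVII.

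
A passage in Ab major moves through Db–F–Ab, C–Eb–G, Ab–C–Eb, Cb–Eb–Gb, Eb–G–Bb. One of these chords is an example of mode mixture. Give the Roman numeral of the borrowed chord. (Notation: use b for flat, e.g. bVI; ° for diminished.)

bIII

In Ab major the diatonic chords are Ab, Bbm, Cm, Db, Eb, Fm, Gdim. Db–F–Ab = Db, C–Eb–G = Cm, Ab–C–Eb = Ab and Eb–G–Bb = Eb all belong to that set. Cb–Eb–Gb is not: scale degree 3 in Ab major carries Cm (iii). In Ab minor the chord on that degree is Cb, so here it functions as bIII, borrowed from the parallel minor.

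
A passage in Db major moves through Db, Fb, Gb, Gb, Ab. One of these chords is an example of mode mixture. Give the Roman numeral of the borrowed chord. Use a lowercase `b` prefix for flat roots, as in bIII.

bIII

In Db major the diatonic chords are Db, Ebm, Fm, Gb, Ab, Bbm, Cdim. Of the given chords, Db, Gb and Ab are diatonic. Fb (Fb–Ab–Cb) doesn't fit — on degree 3 Db major would have Fm (iii). Fb is the degree-3 chord of Db minor, so it is the borrowed bIII.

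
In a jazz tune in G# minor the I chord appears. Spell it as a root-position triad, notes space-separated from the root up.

G# B# D#

The root, G#, is scale degree 1 — the same note in G# minor and G# major; only the chord quality changes. In G# major the chord on G# is G#–B#–D#.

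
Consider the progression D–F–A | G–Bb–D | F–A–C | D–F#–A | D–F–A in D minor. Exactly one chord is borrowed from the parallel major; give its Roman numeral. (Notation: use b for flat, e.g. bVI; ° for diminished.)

I

In D minor (with V from harmonic minor) the diatonic chords are Dm, Edim, F, Gm, A, Bb, C. D–F–A = Dm, G–Bb–D = Gm and F–A–C = F are all diatonic. D–F#–A is not: scale degree 1 in D minor carries Dm (i). In D major the chord on that degree is D, so here it functions as I, borrowed from the parallel major.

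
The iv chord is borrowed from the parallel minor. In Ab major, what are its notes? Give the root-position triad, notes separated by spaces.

iv is built on scale degree 4, which is Db in both Ab major and its parallel. In Ab minor the chord on Db is Db–Fb–Ab.

Db Fb Ab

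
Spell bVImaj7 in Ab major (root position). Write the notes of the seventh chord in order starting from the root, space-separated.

The root of bVImaj7 is the lowered 6th degree: F becomes Fb. Stacking thirds in Ab minor on Fb gives Fb–Ab–Cb–Eb.

Fb Ab Cb Eb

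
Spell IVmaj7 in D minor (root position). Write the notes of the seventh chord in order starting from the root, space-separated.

The root, G, is scale degree 4 — the same note in D minor and D major; only the chord quality changes. Building the major-seventh chord from the parallel major on G: G–B–D–F#.

G B D F#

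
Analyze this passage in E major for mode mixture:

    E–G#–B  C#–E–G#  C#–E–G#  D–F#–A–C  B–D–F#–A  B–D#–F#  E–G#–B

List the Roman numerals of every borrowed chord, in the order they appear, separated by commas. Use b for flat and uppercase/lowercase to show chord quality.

The diatonic triads in E major are E, F#m, G#m, A, B, C#m, D#dim. Of the given chords, E–G#–B = E, C#–E–G# = C#m and B–D#–F# = B are diatonic. D–F#–A–C doesn't fit — on degree 7 E major would have D#dim (vii°). D7 is the degree-7 chord of E minor, so it is the borrowed bVII7. But B–D–F#–A is foreign: the diatonic V on degree 5 is B, whereas Bm7 comes from E minor. It is labeled v7.

bVII7, v7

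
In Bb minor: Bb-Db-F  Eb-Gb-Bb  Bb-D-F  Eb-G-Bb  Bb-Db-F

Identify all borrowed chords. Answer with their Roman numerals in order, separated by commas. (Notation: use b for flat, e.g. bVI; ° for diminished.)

The diatonic triads in Bb minor (with V from harmonic minor) are Bbm, Cdim, Db, Ebm, F, Gb, Ab. Of the given chords, Bb–Db–F = Bbm and Eb–Gb–Bb = Ebm are diatonic. Bb–D–F doesn't fit — on degree 1 Bb minor would have Bbm (i). Bb is the degree-1 chord of Bb major, so it is the borrowed I. But Eb–G–Bb is foreign: the diatonic iv on degree 4 is Ebm, whereas Eb comes from Bb major. It is labeled IV.

I, IV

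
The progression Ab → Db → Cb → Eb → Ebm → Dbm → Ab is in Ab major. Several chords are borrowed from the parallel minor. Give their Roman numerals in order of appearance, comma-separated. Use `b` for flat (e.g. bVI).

In Ab major the diatonic chords are Ab, Bbm, Cm, Db, Eb, Fm, Gdim. Ab, Db and Eb all belong to that set. But Cb (Cb–Eb–Gb) is foreign: the diatonic iii on degree 3 is Cm, whereas Cb comes from Ab minor. It is labeled bIII. But Ebm (Eb–Gb–Bb) is foreign: the diatonic V on degree 5 is Eb, whereas Ebm comes from Ab minor. It is labeled v. Dbm (Db–Fb–Ab) is not: scale degree 4 in Ab major carries Db (IV). In Ab minor the chord on that degree is Dbm, so here it functions as iv, borrowed from the parallel minor.

bIII, v, iv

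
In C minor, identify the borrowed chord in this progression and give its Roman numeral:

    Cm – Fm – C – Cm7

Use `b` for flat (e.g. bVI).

C minor has the diatonic set Cm, Ddim, Eb, Fm, G, Ab, Bb (with V from harmonic minor). Of the given chords, Cm, Fm and Cm7 are diatonic. C (C–E–G) is not: scale degree 1 in C minor carries Cm (i). In C major the chord on that degree is C, so here it functions as I, borrowed from the parallel major.

I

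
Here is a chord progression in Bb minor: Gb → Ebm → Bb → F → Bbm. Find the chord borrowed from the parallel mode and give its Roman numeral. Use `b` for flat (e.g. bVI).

I

In Bb minor (with V from harmonic minor) the diatonic chords are Bbm, Cdim, Db, Ebm, F, Gb, Ab. Of the given chords, Gb, Ebm, F and Bbm are diatonic. Bb (Bb–D–F) doesn't fit — on degree 1 Bb minor would have Bbm (i). Bb is the degree-1 chord of Bb major, so it is the borrowed I.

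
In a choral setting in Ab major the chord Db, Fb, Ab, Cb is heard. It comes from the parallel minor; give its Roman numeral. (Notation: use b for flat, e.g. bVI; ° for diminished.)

iv7

Db is scale degree 4 in Ab major. The diatonic chord on degree 4 would be Db (IV), but Db–Fb–Ab–Cb is the minor-seventh chord from Ab minor. As a borrowed chord it is labeled iv7.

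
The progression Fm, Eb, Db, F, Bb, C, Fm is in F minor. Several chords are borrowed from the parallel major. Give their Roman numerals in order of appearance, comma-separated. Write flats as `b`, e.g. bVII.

I, IV

The diatonic triads in F minor (with V from harmonic minor) are Fm, Gdim, Ab, Bbm, C, Db, Eb. Fm, Eb, Db and C are all diatonic. F (F–A–C) doesn't fit — on degree 1 F minor would have Fm (i). F is the degree-1 chord of F major, so it is the borrowed I. Bb (Bb–D–F) doesn't fit — on degree 4 F minor would have Bbm (iv). Bb is the degree-4 chord of F major, so it is the borrowed IV.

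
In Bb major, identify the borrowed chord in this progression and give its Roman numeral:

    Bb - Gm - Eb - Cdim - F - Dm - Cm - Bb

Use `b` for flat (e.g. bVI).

ii°

In Bb major the diatonic chords are Bb, Cm, Dm, Eb, F, Gm, Adim. Of the given chords, Bb, Gm, Eb, F, Dm and Cm are diatonic. Cdim (C–Eb–Gb) doesn't fit — on degree 2 Bb major would have Cm (ii). Cdim is the degree-2 chord of Bb minor, so it is the borrowed ii°.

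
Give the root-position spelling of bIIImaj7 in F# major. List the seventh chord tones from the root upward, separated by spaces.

A C# E G#

The root of bIIImaj7 is the lowered 3rd degree: A# becomes A. Building the major-seventh chord from the parallel minor on A: A–C#–E–G#.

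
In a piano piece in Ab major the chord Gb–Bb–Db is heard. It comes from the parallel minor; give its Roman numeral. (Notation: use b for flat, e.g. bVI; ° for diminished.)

In Ab major scale degree 7 is G; Gb is its lowered form, from Ab minor. Gb–Bb–Db is a major chord — the form found in Ab minor, not the diatonic vii° (Gdim). Borrowed into Ab major it is written bVII.

bVII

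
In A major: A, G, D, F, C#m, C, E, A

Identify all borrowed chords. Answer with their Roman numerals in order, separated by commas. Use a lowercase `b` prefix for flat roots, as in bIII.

The diatonic triads in A major are A, Bm, C#m, D, E, F#m, G#dim. A, D, C#m and E all belong to that set. G (G–B–D) is not: scale degree 7 in A major carries G#dim (vii°). In A minor the chord on that degree is G, so here it functions as bVII, borrowed from the parallel minor. F (F–A–C) doesn't fit — on degree 6 A major would have F#m (vi). F is the degree-6 chord of A minor, so it is the borrowed bVI. C (C–E–G) is not: scale degree 3 in A major carries C#m (iii). In A minor the chord on that degree is C, so here it functions as bIII, borrowed from the parallel minor.

bVII, bVI, bIII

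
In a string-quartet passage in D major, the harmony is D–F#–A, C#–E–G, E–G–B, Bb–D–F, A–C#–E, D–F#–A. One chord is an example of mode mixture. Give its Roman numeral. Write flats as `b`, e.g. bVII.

In D major the diatonic chords are D, Em, F#m, G, A, Bm, C#dim. Of the given chords, D–F#–A = D, C#–E–G = C#dim, E–G–B = Em and A–C#–E = A are diatonic. Bb–D–F doesn't fit — on degree 6 D major would have Bm (vi). Bb is the degree-6 chord of D minor, so it is the borrowed bVI.

bVI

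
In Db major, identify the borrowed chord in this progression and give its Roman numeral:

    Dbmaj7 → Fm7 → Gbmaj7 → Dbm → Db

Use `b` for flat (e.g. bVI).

i

The diatonic triads in Db major are Db, Ebm, Fm, Gb, Ab, Bbm, Cdim. Dbmaj7, Fm7, Gbmaj7 and Db all belong to that set. But Dbm (Db–Fb–Ab) is foreign: the diatonic I on degree 1 is Db, whereas Dbm comes from Db minor. It is labeled i.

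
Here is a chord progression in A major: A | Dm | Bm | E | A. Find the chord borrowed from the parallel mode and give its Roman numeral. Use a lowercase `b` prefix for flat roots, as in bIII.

iv

In A major the diatonic chords are A, Bm, C#m, D, E, F#m, G#dim. Of the given chords, A, Bm and E are diatonic. But Dm (D–F–A) is foreign: the diatonic IV on degree 4 is D, whereas Dm comes from A minor. It is labeled iv.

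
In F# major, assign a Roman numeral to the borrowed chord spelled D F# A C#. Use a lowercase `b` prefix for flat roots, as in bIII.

bVImaj7

D is the lowered form of scale degree 6 in F# major (the diatonic degree 6 is D#). D–F#–A–C# is a major-seventh chord — the form found in F# minor, not the diatonic vi (D#m). Borrowed into F# major it is written bVImaj7.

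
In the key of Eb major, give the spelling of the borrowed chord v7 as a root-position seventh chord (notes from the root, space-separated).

Bb Db F Ab

v7 is built on scale degree 5, which is Bb in both Eb major and its parallel. Building the minor-seventh chord from the parallel minor on Bb: Bb–Db–F–Ab.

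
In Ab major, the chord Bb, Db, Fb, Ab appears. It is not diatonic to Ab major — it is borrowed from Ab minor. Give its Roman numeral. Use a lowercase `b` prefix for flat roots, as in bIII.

Bb is scale degree 2 in Ab major. The diatonic chord on degree 2 would be Bbm (ii), but Bb–Db–Fb–Ab is the half-diminished-seventh chord from Ab minor. As a borrowed chord it is labeled iiø7.

iiø7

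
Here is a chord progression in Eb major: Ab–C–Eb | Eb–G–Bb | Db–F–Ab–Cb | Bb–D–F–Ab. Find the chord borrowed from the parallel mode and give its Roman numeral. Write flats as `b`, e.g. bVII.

In Eb major the diatonic chords are Eb, Fm, Gm, Ab, Bb, Cm, Ddim. Ab–C–Eb = Ab, Eb–G–Bb = Eb and Bb–D–F–Ab = Bb7 are all diatonic. Db–F–Ab–Cb doesn't fit — on degree 7 Eb major would have Ddim (vii°). Db7 is the degree-7 chord of Eb minor, so it is the borrowed bVII7.

bVII7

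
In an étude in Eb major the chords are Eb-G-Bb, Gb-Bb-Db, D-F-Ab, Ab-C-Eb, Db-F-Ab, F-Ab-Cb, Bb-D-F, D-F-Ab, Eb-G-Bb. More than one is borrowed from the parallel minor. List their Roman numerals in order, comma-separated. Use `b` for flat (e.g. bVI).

bIII, bVII, ii°

In Eb major the diatonic chords are Eb, Fm, Gm, Ab, Bb, Cm, Ddim. Of the given chords, Eb–G–Bb = Eb, D–F–Ab = Ddim, Ab–C–Eb = Ab and Bb–D–F = Bb are diatonic. Gb–Bb–Db is not: scale degree 3 in Eb major carries Gm (iii). In Eb minor the chord on that degree is Gb, so here it functions as bIII, borrowed from the parallel minor. Db–F–Ab is not: scale degree 7 in Eb major carries Ddim (vii°). In Eb minor the chord on that degree is Db, so here it functions as bVII, borrowed from the parallel minor. F–Ab–Cb is not: scale degree 2 in Eb major carries Fm (ii). In Eb minor the chord on that degree is Fdim, so here it functions as ii°, borrowed from the parallel minor.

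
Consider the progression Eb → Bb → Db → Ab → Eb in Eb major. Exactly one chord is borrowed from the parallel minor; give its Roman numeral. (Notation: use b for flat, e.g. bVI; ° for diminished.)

bVII

Eb major has the diatonic set Eb, Fm, Gm, Ab, Bb, Cm, Ddim. Eb, Bb and Ab all belong to that set. Db (Db–F–Ab) doesn't fit — on degree 7 Eb major would have Ddim (vii°). Db is the degree-7 chord of Eb minor, so it is the borrowed bVII.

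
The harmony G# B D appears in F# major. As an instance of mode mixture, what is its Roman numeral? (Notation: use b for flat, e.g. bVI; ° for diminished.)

G# is scale degree 2 in F# major. Diatonically F# major has G#m (ii) on that degree; G#–B–D is instead the diminished chord native to F# minor, so it takes the label ii°.

ii°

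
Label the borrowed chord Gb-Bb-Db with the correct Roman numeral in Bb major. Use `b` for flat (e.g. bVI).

In Bb major scale degree 6 is G; Gb is its lowered form, from Bb minor. Diatonically Bb major has Gm (vi) on that degree; Gb–Bb–Db is instead the major chord native to Bb minor, so it takes the label bVI.

bVI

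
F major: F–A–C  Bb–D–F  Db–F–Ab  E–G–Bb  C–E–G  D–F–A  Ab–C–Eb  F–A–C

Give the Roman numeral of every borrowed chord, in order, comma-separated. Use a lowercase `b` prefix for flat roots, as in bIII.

In F major the diatonic chords are F, Gm, Am, Bb, C, Dm, Edim. F–A–C = F, Bb–D–F = Bb, E–G–Bb = Edim, C–E–G = C and D–F–A = Dm are all diatonic. But Db–F–Ab is foreign: the diatonic vi on degree 6 is Dm, whereas Db comes from F minor. It is labeled bVI. But Ab–C–Eb is foreign: the diatonic iii on degree 3 is Am, whereas Ab comes from F minor. It is labeled bIII.

bVI, bIII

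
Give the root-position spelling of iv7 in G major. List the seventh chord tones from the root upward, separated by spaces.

C Eb G Bb

The root, C, is scale degree 4 — the same note in G major and G minor; only the chord quality changes. In G minor the chord on C is C–Eb–G–Bb.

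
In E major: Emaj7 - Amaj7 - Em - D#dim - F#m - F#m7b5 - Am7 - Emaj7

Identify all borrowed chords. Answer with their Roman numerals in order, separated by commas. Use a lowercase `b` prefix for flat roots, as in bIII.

i, iiø7, iv7

In E major the diatonic chords are E, F#m, G#m, A, B, C#m, D#dim. Emaj7, Amaj7, D#dim and F#m are all diatonic. But Em (E–G–B) is foreign: the diatonic I on degree 1 is E, whereas Em comes from E minor. It is labeled i. But F#m7b5 (F#–A–C–E) is foreign: the diatonic ii on degree 2 is F#m, whereas F#m7b5 comes from E minor. It is labeled iiø7. But Am7 (A–C–E–G) is foreign: the diatonic IV on degree 4 is A, whereas Am7 comes from E minor. It is labeled iv7.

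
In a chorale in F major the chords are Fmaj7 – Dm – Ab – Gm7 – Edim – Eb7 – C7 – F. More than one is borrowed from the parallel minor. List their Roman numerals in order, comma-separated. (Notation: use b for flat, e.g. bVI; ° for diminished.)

In F major the diatonic chords are F, Gm, Am, Bb, C, Dm, Edim. Of the given chords, Fmaj7, Dm, Gm7, Edim, C7 and F are diatonic. But Ab (Ab–C–Eb) is foreign: the diatonic iii on degree 3 is Am, whereas Ab comes from F minor. It is labeled bIII. Eb7 (Eb–G–Bb–Db) doesn't fit — on degree 7 F major would have Edim (vii°). Eb7 is the degree-7 chord of F minor, so it is the borrowed bVII7.

bIII, bVII7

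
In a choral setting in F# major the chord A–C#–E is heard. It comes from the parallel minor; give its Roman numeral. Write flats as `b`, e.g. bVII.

bIII

The root A is the lowered 3rd scale degree — diatonically F# major has A# there. The diatonic chord on degree 3 would be A#m (iii), but A–C#–E is the major chord from F# minor. As a borrowed chord it is labeled bIII.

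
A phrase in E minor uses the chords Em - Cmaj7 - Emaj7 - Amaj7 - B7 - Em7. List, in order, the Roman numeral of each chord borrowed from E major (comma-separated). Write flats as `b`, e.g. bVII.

Imaj7, IVmaj7

The diatonic triads in E minor (with V from harmonic minor) are Em, F#dim, G, Am, B, C, D. Em, Cmaj7, B7 and Em7 all belong to that set. But Emaj7 (E–G#–B–D#) is foreign: the diatonic i on degree 1 is Em, whereas Emaj7 comes from E major. It is labeled Imaj7. But Amaj7 (A–C#–E–G#) is foreign: the diatonic iv on degree 4 is Am, whereas Amaj7 comes from E major. It is labeled IVmaj7.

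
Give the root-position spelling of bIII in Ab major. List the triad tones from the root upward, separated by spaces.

The root of bIII is the lowered 3rd degree: C becomes Cb. In Ab minor the chord on Cb is Cb–Eb–Gb.

Cb Eb Gb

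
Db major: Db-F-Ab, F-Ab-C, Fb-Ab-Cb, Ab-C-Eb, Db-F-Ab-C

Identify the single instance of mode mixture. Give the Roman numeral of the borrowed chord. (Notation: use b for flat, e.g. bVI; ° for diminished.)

bIII

Db major has the diatonic set Db, Ebm, Fm, Gb, Ab, Bbm, Cdim. Db–F–Ab = Db, F–Ab–C = Fm, Ab–C–Eb = Ab and Db–F–Ab–C = Dbmaj7 are all diatonic. Fb–Ab–Cb doesn't fit — on degree 3 Db major would have Fm (iii). Fb is the degree-3 chord of Db minor, so it is the borrowed bIII.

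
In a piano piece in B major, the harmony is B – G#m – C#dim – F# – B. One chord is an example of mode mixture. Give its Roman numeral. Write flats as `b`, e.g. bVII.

In B major the diatonic chords are B, C#m, D#m, E, F#, G#m, A#dim. B, G#m and F# all belong to that set. C#dim (C#–E–G) is not: scale degree 2 in B major carries C#m (ii). In B minor the chord on that degree is C#dim, so here it functions as ii°, borrowed from the parallel minor.

ii°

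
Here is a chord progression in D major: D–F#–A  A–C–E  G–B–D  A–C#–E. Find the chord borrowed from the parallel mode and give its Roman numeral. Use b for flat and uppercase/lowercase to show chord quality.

v

In D major the diatonic chords are D, Em, F#m, G, A, Bm, C#dim. D–F#–A = D, G–B–D = G and A–C#–E = A are all diatonic. But A–C–E is foreign: the diatonic V on degree 5 is A, whereas Am comes from D minor. It is labeled v.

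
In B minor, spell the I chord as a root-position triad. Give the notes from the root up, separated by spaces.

I is built on scale degree 1, which is B in both B minor and its parallel. In B major the chord on B is B–D#–F#.

B D# F#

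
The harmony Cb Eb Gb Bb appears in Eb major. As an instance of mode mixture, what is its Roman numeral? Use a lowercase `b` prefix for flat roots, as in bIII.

In Eb major scale degree 6 is C; Cb is its lowered form, from Eb minor. The diatonic chord on degree 6 would be Cm (vi), but Cb–Eb–Gb–Bb is the major-seventh chord from Eb minor. As a borrowed chord it is labeled bVImaj7.

bVImaj7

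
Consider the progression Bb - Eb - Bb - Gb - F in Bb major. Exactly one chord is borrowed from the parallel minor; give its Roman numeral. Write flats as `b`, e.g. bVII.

bVI

The diatonic triads in Bb major are Bb, Cm, Dm, Eb, F, Gm, Adim. Bb, Eb and F are all diatonic. Gb (Gb–Bb–Db) doesn't fit — on degree 6 Bb major would have Gm (vi). Gb is the degree-6 chord of Bb minor, so it is the borrowed bVI.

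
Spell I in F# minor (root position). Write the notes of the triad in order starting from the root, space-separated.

The root, F#, is scale degree 1 — the same note in F# minor and F# major; only the chord quality changes. Stacking thirds in F# major on F# gives F#–A#–C#.

F# A# C#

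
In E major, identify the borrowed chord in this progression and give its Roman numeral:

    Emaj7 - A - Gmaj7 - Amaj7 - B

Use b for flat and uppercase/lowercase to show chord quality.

bIIImaj7

E major has the diatonic set E, F#m, G#m, A, B, C#m, D#dim. Emaj7, A, Amaj7 and B are all diatonic. But Gmaj7 (G–B–D–F#) is foreign: the diatonic iii on degree 3 is G#m, whereas Gmaj7 comes from E minor. It is labeled bIIImaj7.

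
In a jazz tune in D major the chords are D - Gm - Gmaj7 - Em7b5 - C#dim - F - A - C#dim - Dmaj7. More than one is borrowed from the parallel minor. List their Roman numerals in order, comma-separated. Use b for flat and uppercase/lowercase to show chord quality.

D major has the diatonic set D, Em, F#m, G, A, Bm, C#dim. D, Gmaj7, C#dim, A and Dmaj7 all belong to that set. Gm (G–Bb–D) doesn't fit — on degree 4 D major would have G (IV). Gm is the degree-4 chord of D minor, so it is the borrowed iv. But Em7b5 (E–G–Bb–D) is foreign: the diatonic ii on degree 2 is Em, whereas Em7b5 comes from D minor. It is labeled iiø7. But F (F–A–C) is foreign: the diatonic iii on degree 3 is F#m, whereas F comes from D minor. It is labeled bIII.

iv, iiø7, bIII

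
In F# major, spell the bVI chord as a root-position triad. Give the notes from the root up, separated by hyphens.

bVI is built on the lowered scale degree 6. In F# major degree 6 is D#; lowered it becomes D. In F# minor the chord on D is D–F#–A.

D-F#-A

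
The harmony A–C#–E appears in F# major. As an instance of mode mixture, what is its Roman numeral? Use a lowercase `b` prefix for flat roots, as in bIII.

bIII

In F# major scale degree 3 is A#; A is its lowered form, from F# minor. Diatonically F# major has A#m (iii) on that degree; A–C#–E is instead the major chord native to F# minor, so it takes the label bIII.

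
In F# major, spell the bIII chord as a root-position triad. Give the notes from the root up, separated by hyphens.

bIII is built on the lowered scale degree 3. In F# major degree 3 is A#; lowered it becomes A. In F# minor the chord on A is A–C#–E.

A-C#-E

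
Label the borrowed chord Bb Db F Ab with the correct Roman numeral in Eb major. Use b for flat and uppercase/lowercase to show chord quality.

The root Bb is the diatonic 5th degree of Eb major; the borrowing shows in the chord quality. Diatonically Eb major has Bb (V) on that degree; Bb–Db–F–Ab is instead the minor-seventh chord native to Eb minor, so it takes the label v7.

v7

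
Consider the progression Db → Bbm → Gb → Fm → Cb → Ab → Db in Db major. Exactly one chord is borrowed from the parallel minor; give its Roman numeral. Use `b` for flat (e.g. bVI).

In Db major the diatonic chords are Db, Ebm, Fm, Gb, Ab, Bbm, Cdim. Db, Bbm, Gb, Fm and Ab all belong to that set. But Cb (Cb–Eb–Gb) is foreign: the diatonic vii° on degree 7 is Cdim, whereas Cb comes from Db minor. It is labeled bVII.

bVII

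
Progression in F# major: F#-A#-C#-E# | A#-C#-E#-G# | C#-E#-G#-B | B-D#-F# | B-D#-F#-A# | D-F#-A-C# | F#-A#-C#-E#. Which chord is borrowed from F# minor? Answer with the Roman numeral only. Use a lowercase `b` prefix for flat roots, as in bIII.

bVImaj7

F# major has the diatonic set F#, G#m, A#m, B, C#, D#m, E#dim. F#–A#–C#–E# = F#maj7, A#–C#–E#–G# = A#m7, C#–E#–G#–B = C#7, B–D#–F# = B and B–D#–F#–A# = Bmaj7 are all diatonic. But D–F#–A–C# is foreign: the diatonic vi on degree 6 is D#m, whereas Dmaj7 comes from F# minor. It is labeled bVImaj7.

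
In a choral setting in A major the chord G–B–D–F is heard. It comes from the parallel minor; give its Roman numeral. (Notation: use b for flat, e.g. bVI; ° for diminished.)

bVII7

In A major scale degree 7 is G#; G is its lowered form, from A minor. The diatonic chord on degree 7 would be G#dim (vii°), but G–B–D–F is the dominant-seventh chord from A minor. As a borrowed chord it is labeled bVII7.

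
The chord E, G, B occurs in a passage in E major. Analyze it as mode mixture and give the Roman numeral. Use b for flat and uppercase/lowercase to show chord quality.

E is scale degree 1 in E major. E–G–B is a minor chord — the form found in E minor, not the diatonic I (E). Borrowed into E major it is written i.

i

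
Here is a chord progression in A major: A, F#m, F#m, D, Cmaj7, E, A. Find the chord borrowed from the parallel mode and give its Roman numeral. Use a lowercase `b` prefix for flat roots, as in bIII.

bIIImaj7

In A major the diatonic chords are A, Bm, C#m, D, E, F#m, G#dim. A, F#m, D and E are all diatonic. Cmaj7 (C–E–G–B) doesn't fit — on degree 3 A major would have C#m (iii). Cmaj7 is the degree-3 chord of A minor, so it is the borrowed bIIImaj7.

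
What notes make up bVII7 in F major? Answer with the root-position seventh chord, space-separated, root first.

Scale degree 7 in F major is E. bVII7 uses the lowered form, Eb, taken from F minor. In F minor the chord on Eb is Eb–G–Bb–Db.

Eb G Bb Db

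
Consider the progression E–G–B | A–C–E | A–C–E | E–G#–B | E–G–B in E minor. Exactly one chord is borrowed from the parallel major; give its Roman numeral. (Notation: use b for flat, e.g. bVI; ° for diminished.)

In E minor (with V from harmonic minor) the diatonic chords are Em, F#dim, G, Am, B, C, D. E–G–B = Em and A–C–E = Am are both diatonic. But E–G#–B is foreign: the diatonic i on degree 1 is Em, whereas E comes from E major. It is labeled I.

I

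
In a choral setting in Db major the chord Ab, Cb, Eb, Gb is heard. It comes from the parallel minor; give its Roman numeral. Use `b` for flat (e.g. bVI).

v7

Ab is scale degree 5 in Db major. The diatonic chord on degree 5 would be Ab (V), but Ab–Cb–Eb–Gb is the minor-seventh chord from Db minor. As a borrowed chord it is labeled v7.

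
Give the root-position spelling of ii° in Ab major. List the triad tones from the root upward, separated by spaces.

Bb Db Fb

The root, Bb, is scale degree 2 — the same note in Ab major and Ab minor; only the chord quality changes. Building the diminished chord from the parallel minor on Bb: Bb–Db–Fb.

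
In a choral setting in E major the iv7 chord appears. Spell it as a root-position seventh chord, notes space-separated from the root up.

A C E G

iv7 is built on scale degree 4, which is A in both E major and its parallel. Building the minor-seventh chord from the parallel minor on A: A–C–E–G.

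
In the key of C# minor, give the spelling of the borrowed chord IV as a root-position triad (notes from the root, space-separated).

The root, F#, is scale degree 4 — the same note in C# minor and C# major; only the chord quality changes. In C# major the chord on F# is F#–A#–C#.

F# A# C#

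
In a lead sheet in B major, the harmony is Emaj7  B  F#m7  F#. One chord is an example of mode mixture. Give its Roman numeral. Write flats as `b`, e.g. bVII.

In B major the diatonic chords are B, C#m, D#m, E, F#, G#m, A#dim. Of the given chords, Emaj7, B and F# are diatonic. F#m7 (F#–A–C#–E) doesn't fit — on degree 5 B major would have F# (V). F#m7 is the degree-5 chord of B minor, so it is the borrowed v7.

v7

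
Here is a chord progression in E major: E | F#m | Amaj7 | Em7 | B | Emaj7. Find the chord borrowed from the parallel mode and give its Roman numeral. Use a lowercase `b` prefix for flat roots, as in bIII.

In E major the diatonic chords are E, F#m, G#m, A, B, C#m, D#dim. E, F#m, Amaj7, B and Emaj7 all belong to that set. But Em7 (E–G–B–D) is foreign: the diatonic I on degree 1 is E, whereas Em7 comes from E minor. It is labeled i7.

i7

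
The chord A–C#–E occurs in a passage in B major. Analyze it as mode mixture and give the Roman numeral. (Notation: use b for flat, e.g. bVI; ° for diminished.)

bVII

A is the lowered form of scale degree 7 in B major (the diatonic degree 7 is A#). Diatonically B major has A#dim (vii°) on that degree; A–C#–E is instead the major chord native to B minor, so it takes the label bVII.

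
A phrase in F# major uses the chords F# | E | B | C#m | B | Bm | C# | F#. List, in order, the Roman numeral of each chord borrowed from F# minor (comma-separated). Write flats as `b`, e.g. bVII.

bVII, v, iv

The diatonic triads in F# major are F#, G#m, A#m, B, C#, D#m, E#dim. F#, B and C# all belong to that set. But E (E–G#–B) is foreign: the diatonic vii° on degree 7 is E#dim, whereas E comes from F# minor. It is labeled bVII. But C#m (C#–E–G#) is foreign: the diatonic V on degree 5 is C#, whereas C#m comes from F# minor. It is labeled v. Bm (B–D–F#) is not: scale degree 4 in F# major carries B (IV). In F# minor the chord on that degree is Bm, so here it functions as iv, borrowed from the parallel minor.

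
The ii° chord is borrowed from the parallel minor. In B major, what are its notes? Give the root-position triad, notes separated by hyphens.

C#-E-G

ii° is built on scale degree 2, which is C# in both B major and its parallel. In B minor the chord on C# is C#–E–G.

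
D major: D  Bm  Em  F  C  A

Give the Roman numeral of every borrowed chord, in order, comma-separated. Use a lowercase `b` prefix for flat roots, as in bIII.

The diatonic triads in D major are D, Em, F#m, G, A, Bm, C#dim. Of the given chords, D, Bm, Em and A are diatonic. F (F–A–C) is not: scale degree 3 in D major carries F#m (iii). In D minor the chord on that degree is F, so here it functions as bIII, borrowed from the parallel minor. But C (C–E–G) is foreign: the diatonic vii° on degree 7 is C#dim, whereas C comes from D minor. It is labeled bVII.

bIII, bVII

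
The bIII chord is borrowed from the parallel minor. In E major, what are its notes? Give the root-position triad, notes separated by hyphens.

G-B-D

bIII is built on the lowered scale degree 3. In E major degree 3 is G#; lowered it becomes G. In E minor the chord on G is G–B–D.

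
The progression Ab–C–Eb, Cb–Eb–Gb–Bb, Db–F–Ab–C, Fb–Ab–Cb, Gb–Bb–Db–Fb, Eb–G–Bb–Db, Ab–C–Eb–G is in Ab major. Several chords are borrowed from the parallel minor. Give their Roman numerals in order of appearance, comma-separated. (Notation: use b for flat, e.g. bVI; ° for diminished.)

The diatonic triads in Ab major are Ab, Bbm, Cm, Db, Eb, Fm, Gdim. Of the given chords, Ab–C–Eb = Ab, Db–F–Ab–C = Dbmaj7, Eb–G–Bb–Db = Eb7 and Ab–C–Eb–G = Abmaj7 are diatonic. Cb–Eb–Gb–Bb is not: scale degree 3 in Ab major carries Cm (iii). In Ab minor the chord on that degree is Cbmaj7, so here it functions as bIIImaj7, borrowed from the parallel minor. Fb–Ab–Cb is not: scale degree 6 in Ab major carries Fm (vi). In Ab minor the chord on that degree is Fb, so here it functions as bVI, borrowed from the parallel minor. Gb–Bb–Db–Fb is not: scale degree 7 in Ab major carries Gdim (vii°). In Ab minor the chord on that degree is Gb7, so here it functions as bVII7, borrowed from the parallel minor.

bIIImaj7, bVI, bVII7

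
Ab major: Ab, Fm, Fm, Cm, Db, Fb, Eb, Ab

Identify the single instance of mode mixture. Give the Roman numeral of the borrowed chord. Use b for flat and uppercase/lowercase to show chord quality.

bVI

In Ab major the diatonic chords are Ab, Bbm, Cm, Db, Eb, Fm, Gdim. Ab, Fm, Cm, Db and Eb all belong to that set. Fb (Fb–Ab–Cb) doesn't fit — on degree 6 Ab major would have Fm (vi). Fb is the degree-6 chord of Ab minor, so it is the borrowed bVI.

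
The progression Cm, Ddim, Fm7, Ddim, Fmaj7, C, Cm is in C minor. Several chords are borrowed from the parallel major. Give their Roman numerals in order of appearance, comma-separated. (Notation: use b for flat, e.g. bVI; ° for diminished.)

IVmaj7, I

C minor has the diatonic set Cm, Ddim, Eb, Fm, G, Ab, Bb (with V from harmonic minor). Of the given chords, Cm, Ddim and Fm7 are diatonic. Fmaj7 (F–A–C–E) doesn't fit — on degree 4 C minor would have Fm (iv). Fmaj7 is the degree-4 chord of C major, so it is the borrowed IVmaj7. C (C–E–G) is not: scale degree 1 in C minor carries Cm (i). In C major the chord on that degree is C, so here it functions as I, borrowed from the parallel major.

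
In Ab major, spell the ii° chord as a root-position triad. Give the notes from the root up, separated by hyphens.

Bb-Db-Fb

The root, Bb, is scale degree 2 — the same note in Ab major and Ab minor; only the chord quality changes. Stacking thirds in Ab minor on Bb gives Bb–Db–Fb.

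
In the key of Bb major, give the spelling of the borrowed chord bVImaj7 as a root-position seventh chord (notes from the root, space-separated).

Gb Bb Db F

Scale degree 6 in Bb major is G. bVImaj7 uses the lowered form, Gb, taken from Bb minor. Stacking thirds in Bb minor on Gb gives Gb–Bb–Db–F.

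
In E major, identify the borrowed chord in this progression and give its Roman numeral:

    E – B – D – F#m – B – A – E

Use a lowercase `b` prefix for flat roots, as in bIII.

bVII

E major has the diatonic set E, F#m, G#m, A, B, C#m, D#dim. Of the given chords, E, B, F#m and A are diatonic. D (D–F#–A) doesn't fit — on degree 7 E major would have D#dim (vii°). D is the degree-7 chord of E minor, so it is the borrowed bVII.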